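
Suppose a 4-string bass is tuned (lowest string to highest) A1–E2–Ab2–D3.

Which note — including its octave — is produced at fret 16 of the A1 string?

Db3

The open A1 string plus 16 semitones: A–Bb–B–C–…–B–C–Db.
The walk passes from B into C 2 times, so the octave number goes from 1 to 3.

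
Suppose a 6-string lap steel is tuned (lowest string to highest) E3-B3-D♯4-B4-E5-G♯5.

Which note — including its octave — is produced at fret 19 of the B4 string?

The open B4 string plus 19 semitones: B–C–C#–D–…–E–F–F#.
The walk passes from B into C 2 times, so the octave number goes from 4 to 6.

F♯6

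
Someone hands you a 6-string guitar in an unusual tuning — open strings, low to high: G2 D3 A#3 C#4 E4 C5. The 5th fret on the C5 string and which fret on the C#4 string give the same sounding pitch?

16

C5 at fret 5 is C5 + 5 semitones = F5.
The open C#4 string is 11 semitones below the open C5, so the same pitch on the C#4 string lies at fret 5 + 11 = 16.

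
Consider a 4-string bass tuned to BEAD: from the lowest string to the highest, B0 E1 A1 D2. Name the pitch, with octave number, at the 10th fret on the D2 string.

C3

The open D2 string plus 10 semitones: D–D#–E–F–…–A#–B–C.
The walk passes from B into C once, so the octave number goes from 2 to 3.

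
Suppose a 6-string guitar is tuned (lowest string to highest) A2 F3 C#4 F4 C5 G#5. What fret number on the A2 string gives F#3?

9

F#3 is 9 semitones above the open A2 (A–A#–B–C–C#–D–D#–E–F–F#), so it sits at fret 9.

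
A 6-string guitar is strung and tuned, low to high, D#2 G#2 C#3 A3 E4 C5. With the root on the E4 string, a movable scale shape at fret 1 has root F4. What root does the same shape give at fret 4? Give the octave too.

Moving from fret 1 to fret 4 shifts the root by 3 semitones.
F4 up 3 semitones is G#4.

G#4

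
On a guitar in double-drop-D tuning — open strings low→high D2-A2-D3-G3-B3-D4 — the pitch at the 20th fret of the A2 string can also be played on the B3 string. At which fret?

6

Fret 20 on A2 is MIDI 45 + 20 = 65 (F4). On the B3 string (open MIDI 59), that pitch is 65 − 59 = fret 6.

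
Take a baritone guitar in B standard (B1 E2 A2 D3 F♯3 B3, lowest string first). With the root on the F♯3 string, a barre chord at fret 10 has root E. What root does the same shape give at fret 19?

C♯

Moving from fret 10 to fret 19 shifts the root by 9 semitones.
E up 9 semitones is C♯.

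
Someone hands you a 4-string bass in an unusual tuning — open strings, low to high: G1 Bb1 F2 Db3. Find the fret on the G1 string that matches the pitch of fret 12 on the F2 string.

22

F2 at fret 12 is F2 + 12 semitones = F3.
The open G1 string is 10 semitones below the open F2, so the same pitch on the G1 string lies at fret 12 + 10 = 22.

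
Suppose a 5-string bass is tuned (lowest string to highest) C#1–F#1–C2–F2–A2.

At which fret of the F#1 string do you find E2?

E2 is 10 semitones above the open F#1 (F#–G–G#–A–…–D–D#–E), so it sits at fret 10.

10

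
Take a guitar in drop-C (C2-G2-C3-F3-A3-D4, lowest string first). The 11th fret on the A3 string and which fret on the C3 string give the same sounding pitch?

20

Fret 11 on A3 is MIDI 57 + 11 = 68 (G♯4). On the C3 string (open MIDI 48), that pitch is 68 − 48 = fret 20.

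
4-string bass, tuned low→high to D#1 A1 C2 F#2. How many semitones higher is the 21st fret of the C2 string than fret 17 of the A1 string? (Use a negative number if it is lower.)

C2 at fret 21 → A3 (MIDI 57); A1 at fret 17 → D3 (MIDI 50).
57 − 50 = 7, so the two pitches are 7 semitones apart.

7 semitones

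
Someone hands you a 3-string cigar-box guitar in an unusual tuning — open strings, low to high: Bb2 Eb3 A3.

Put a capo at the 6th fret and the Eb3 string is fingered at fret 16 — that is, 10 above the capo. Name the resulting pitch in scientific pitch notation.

G4

The capo raises the open Eb3 by 6 semitones to A3; fretting 10 more gives Eb3 + 6 + 10 = Eb3 + 16 semitones = G4.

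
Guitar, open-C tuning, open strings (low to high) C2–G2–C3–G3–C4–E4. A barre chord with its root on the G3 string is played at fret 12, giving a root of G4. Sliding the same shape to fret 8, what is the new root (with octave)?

D#4

Moving from fret 12 to fret 8 shifts the root by -4 semitones.
G4 down 4 semitones is D#4.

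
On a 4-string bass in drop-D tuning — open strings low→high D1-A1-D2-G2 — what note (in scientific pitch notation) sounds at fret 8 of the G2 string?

Each fret is one semitone, so G2 + 8 = D#3.

D#3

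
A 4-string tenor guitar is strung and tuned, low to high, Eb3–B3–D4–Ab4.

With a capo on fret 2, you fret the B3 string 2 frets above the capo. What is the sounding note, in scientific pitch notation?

The capo raises the open B3 by 2 semitones to Db4; fretting 2 more gives B3 + 2 + 2 = B3 + 4 semitones = Eb4.

Eb4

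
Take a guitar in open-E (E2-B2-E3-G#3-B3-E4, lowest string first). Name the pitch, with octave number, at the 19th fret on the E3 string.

B4

Each fret is one semitone, so E3 + 19 = B4.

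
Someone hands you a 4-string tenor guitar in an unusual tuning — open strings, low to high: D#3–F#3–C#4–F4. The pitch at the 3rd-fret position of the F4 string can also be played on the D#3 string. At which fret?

17

Fret 3 on F4 is MIDI 65 + 3 = 68 (G#4). On the D#3 string (open MIDI 51), that pitch is 68 − 51 = fret 17.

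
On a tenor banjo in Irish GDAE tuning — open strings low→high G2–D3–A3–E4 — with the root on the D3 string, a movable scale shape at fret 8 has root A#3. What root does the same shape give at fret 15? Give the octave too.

F4

Moving from fret 8 to fret 15 shifts the root by 7 semitones.
A#3 up 7 semitones is F4.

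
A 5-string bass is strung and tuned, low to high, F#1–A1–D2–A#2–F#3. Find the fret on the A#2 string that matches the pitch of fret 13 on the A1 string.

Fret 13 on A1 is MIDI 33 + 13 = 46 (A#2). On the A#2 string (open MIDI 46), that pitch is 46 − 46 = fret 0.

0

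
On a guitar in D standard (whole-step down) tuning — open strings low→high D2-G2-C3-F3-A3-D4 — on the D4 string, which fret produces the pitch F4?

3

F4 is 3 semitones above the open D4 (D–D#–E–F), so it sits at fret 3.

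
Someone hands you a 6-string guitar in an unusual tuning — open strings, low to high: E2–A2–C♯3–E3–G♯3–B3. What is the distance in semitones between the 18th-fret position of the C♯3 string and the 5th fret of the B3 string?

3 semitones

C♯3 at fret 18 → G4 (MIDI 67); B3 at fret 5 → E4 (MIDI 64).
67 − 64 = 3, so the two pitches are 3 semitones apart, with G4 the higher.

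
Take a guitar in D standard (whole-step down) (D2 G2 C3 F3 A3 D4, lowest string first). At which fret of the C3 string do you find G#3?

G#3 is 8 semitones above the open C3 (C–C#–D–D#–E–F–F#–G–G#), so it sits at fret 8.

8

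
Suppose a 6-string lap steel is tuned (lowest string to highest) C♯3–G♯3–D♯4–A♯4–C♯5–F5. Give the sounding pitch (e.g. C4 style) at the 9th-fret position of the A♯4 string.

The open A♯4 string plus 9 semitones: A#–B–C–C#–D–D#–E–F–F#–G.
The walk passes from B into C once, so the octave number goes from 4 to 5.

G5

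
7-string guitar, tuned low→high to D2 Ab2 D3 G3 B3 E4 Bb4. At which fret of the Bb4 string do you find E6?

E6 is 18 semitones above the open Bb4 (Bb–B–C–Db–…–D–Eb–E), so it sits at fret 18.

18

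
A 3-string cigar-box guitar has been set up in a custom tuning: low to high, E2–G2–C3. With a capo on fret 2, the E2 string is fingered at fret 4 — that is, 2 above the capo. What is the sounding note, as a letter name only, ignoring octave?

The capo raises the open E2 by 2 semitones to F#2; fretting 2 more gives E2 + 2 + 2 = E2 + 4 semitones, landing on G#.

G#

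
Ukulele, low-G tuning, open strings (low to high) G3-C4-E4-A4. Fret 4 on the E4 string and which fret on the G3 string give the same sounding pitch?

Fret 4 on E4 is MIDI 64 + 4 = 68 (G#4). On the G3 string (open MIDI 55), that pitch is 68 − 55 = fret 13.

13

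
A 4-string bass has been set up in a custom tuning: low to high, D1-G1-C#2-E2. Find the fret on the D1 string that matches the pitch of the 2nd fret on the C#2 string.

13

Fret 2 on C#2 is MIDI 37 + 2 = 39 (D#2). On the D1 string (open MIDI 26), that pitch is 39 − 26 = fret 13.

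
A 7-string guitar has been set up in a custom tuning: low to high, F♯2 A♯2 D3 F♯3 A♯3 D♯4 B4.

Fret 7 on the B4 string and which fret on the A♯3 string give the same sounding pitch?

20

B4 at fret 7 is B4 + 7 semitones = F♯5.
The open A♯3 string is 13 semitones below the open B4, so the same pitch on the A♯3 string lies at fret 7 + 13 = 20.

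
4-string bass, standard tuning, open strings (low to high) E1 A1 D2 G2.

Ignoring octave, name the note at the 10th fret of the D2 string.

Each fret is one semitone, so D2 + 10 = C.

C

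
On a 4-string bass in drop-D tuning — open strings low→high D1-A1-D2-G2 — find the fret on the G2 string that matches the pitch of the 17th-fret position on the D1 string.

D1 at fret 17 is D1 + 17 semitones = G2.
The open G2 string is 17 semitones above the open D1, so the same pitch on the G2 string lies at fret 17 − 17 = 0.

0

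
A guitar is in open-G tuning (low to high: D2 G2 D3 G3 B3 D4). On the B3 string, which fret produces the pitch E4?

5

E4 is 5 semitones above the open B3 (B–C–C#–D–D#–E), so it sits at fret 5.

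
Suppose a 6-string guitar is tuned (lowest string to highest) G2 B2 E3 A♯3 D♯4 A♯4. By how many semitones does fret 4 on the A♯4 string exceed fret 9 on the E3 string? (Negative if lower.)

A♯4 at fret 4 → D5 (MIDI 74); E3 at fret 9 → C♯4 (MIDI 61).
74 − 61 = 13, so the two pitches are 13 semitones apart.

13 semitones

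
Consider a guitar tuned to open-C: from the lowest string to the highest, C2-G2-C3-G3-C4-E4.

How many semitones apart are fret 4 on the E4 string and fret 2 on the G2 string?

E4 at fret 4 → G♯4 (MIDI 68); G2 at fret 2 → A2 (MIDI 45).
68 − 45 = 23, so the two pitches are 23 semitones apart, with G♯4 the higher.

23 semitones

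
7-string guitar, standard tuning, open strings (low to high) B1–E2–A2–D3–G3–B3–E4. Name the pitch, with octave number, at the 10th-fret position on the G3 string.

F4

The open G3 string plus 10 semitones: G–G#–A–A#–…–D#–E–F.
The walk passes from B into C once, so the octave number goes from 3 to 4.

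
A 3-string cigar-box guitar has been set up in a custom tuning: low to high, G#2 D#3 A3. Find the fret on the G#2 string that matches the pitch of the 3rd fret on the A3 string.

16

Fret 3 on A3 is MIDI 57 + 3 = 60 (C4). On the G#2 string (open MIDI 44), that pitch is 60 − 44 = fret 16.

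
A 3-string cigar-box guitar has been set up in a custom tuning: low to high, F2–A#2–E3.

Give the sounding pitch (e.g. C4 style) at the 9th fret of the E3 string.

C#4

Each fret is one semitone, so E3 + 9 = C#4.
(Equivalently spelled Db4.)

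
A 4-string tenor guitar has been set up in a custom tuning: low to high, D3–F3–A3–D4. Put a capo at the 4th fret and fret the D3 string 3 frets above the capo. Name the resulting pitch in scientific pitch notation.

The capo raises the open D3 by 4 semitones to F#3; fretting 3 more gives D3 + 4 + 3 = D3 + 7 semitones = A3.

A3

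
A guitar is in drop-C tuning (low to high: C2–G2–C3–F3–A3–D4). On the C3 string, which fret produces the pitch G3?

7

G3 is 7 semitones above the open C3 (C–C#–D–D#–E–F–F#–G), so it sits at fret 7.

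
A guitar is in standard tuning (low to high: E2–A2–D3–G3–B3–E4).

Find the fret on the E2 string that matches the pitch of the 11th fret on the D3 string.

D3 at fret 11 is D3 + 11 semitones = C#4.
The open E2 string is 10 semitones below the open D3, so the same pitch on the E2 string lies at fret 11 + 10 = 21.

21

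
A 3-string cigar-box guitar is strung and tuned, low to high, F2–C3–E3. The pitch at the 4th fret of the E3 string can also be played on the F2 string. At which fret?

Fret 4 on E3 is MIDI 52 + 4 = 56 (G♯3). On the F2 string (open MIDI 41), that pitch is 56 − 41 = fret 15.

15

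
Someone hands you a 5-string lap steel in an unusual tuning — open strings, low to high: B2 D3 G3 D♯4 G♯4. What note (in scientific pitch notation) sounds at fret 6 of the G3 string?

C♯4

The open G3 string plus 6 semitones: G–G#–A–A#–B–C–C#.
The walk passes from B into C once, so the octave number goes from 3 to 4.
(Equivalently spelled D♭4.)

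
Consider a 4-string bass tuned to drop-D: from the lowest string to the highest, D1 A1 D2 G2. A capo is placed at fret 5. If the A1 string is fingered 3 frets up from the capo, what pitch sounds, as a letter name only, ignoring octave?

F

The capo raises the open A1 by 5 semitones to D2; fretting 3 more gives A1 + 5 + 3 = A1 + 8 semitones, landing on F.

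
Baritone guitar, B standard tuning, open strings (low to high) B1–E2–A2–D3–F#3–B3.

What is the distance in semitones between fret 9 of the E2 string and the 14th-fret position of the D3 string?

15 semitones

E2 at fret 9 → C#3 (MIDI 49); D3 at fret 14 → E4 (MIDI 64).
49 − 64 = -15, so the two pitches are 15 semitones apart, with E4 the higher.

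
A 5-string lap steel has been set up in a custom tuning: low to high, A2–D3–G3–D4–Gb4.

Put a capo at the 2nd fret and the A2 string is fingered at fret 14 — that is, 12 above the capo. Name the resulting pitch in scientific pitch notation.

B3

The capo raises the open A2 by 2 semitones to B2; fretting 12 more gives A2 + 2 + 12 = A2 + 14 semitones = B3.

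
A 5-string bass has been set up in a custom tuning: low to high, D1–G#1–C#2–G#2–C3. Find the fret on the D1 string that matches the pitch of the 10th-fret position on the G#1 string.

16

Fret 10 on G#1 is MIDI 32 + 10 = 42 (F#2). On the D1 string (open MIDI 26), that pitch is 42 − 26 = fret 16.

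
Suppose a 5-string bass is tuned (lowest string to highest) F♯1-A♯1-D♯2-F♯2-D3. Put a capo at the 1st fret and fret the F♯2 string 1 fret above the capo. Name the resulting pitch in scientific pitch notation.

The capo raises the open F♯2 by 1 semitone to G2; fretting 1 more gives F♯2 + 1 + 1 = F♯2 + 2 semitones = G♯2.
(Also written A♭.)

G♯2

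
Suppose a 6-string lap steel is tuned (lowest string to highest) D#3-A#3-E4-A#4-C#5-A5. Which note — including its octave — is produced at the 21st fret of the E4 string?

C#6

The open E4 string plus 21 semitones: E–F–F#–G–…–B–C–C#.
The walk passes from B into C 2 times, so the octave number goes from 4 to 6.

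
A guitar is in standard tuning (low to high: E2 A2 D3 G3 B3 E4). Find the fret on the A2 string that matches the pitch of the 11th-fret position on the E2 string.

Fret 11 on E2 is MIDI 40 + 11 = 51 (D#3). On the A2 string (open MIDI 45), that pitch is 51 − 45 = fret 6.

6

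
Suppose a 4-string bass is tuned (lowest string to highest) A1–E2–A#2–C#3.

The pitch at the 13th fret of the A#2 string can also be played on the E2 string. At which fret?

Fret 13 on A#2 is MIDI 46 + 13 = 59 (B3). On the E2 string (open MIDI 40), that pitch is 59 − 40 = fret 19.

19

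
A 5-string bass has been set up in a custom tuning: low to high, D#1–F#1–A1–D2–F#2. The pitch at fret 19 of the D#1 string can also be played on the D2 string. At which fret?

D#1 at fret 19 is D#1 + 19 semitones = A#2.
The open D2 string is 11 semitones above the open D#1, so the same pitch on the D2 string lies at fret 19 − 11 = 8.

8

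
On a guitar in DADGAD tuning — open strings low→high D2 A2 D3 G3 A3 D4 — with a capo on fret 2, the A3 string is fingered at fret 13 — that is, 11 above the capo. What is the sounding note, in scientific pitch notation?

The capo raises the open A3 by 2 semitones to B3; fretting 11 more gives A3 + 2 + 11 = A3 + 13 semitones = A♯4.
(Also written B♭.)

A♯4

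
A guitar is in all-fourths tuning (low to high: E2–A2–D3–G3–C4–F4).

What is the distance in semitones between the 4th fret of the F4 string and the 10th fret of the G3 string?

4 semitones

F4 at fret 4 → A4 (MIDI 69); G3 at fret 10 → F4 (MIDI 65).
69 − 65 = 4, so the two pitches are 4 semitones apart, with A4 the higher.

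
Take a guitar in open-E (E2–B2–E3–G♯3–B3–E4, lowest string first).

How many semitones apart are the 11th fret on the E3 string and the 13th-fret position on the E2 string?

10 semitones

E3 at fret 11 → D♯4 (MIDI 63); E2 at fret 13 → F3 (MIDI 53).
63 − 53 = 10, so the two pitches are 10 semitones apart, with D♯4 the higher.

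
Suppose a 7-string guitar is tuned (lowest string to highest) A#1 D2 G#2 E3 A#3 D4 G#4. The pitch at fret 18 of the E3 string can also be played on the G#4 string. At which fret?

2

E3 at fret 18 is E3 + 18 semitones = A#4.
The open G#4 string is 16 semitones above the open E3, so the same pitch on the G#4 string lies at fret 18 − 16 = 2.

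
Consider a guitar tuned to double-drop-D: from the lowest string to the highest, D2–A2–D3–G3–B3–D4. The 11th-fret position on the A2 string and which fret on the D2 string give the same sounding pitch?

18

A2 at fret 11 is A2 + 11 semitones = G#3.
The open D2 string is 7 semitones below the open A2, so the same pitch on the D2 string lies at fret 11 + 7 = 18.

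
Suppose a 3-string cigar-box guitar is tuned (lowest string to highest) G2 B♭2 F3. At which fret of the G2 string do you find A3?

A3 is 14 semitones above the open G2 (G–Ab–A–Bb–…–G–Ab–A), so it sits at fret 14.

14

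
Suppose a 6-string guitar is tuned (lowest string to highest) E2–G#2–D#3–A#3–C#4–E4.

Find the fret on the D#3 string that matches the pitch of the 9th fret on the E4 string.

E4 at fret 9 is E4 + 9 semitones = C#5.
The open D#3 string is 13 semitones below the open E4, so the same pitch on the D#3 string lies at fret 9 + 13 = 22.

22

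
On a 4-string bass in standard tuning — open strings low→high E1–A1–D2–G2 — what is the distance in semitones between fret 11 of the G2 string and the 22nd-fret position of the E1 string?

4 semitones

G2 at fret 11 → F#3 (MIDI 54); E1 at fret 22 → D3 (MIDI 50).
54 − 50 = 4, so the two pitches are 4 semitones apart, with F#3 the higher.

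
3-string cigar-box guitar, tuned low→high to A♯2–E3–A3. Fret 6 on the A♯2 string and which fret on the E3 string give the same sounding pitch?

Fret 6 on A♯2 is MIDI 46 + 6 = 52 (E3). On the E3 string (open MIDI 52), that pitch is 52 − 52 = fret 0.

0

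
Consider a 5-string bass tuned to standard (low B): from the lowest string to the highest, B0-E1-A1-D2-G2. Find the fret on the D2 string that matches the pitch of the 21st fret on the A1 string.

16

Fret 21 on A1 is MIDI 33 + 21 = 54 (F#3). On the D2 string (open MIDI 38), that pitch is 54 − 38 = fret 16.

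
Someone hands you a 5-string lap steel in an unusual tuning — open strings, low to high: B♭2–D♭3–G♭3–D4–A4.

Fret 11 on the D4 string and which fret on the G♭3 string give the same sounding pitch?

D4 at fret 11 is D4 + 11 semitones = D♭5.
The open G♭3 string is 8 semitones below the open D4, so the same pitch on the G♭3 string lies at fret 11 + 8 = 19.

19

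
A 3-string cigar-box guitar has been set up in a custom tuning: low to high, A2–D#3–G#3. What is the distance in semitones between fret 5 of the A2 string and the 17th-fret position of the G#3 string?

A2 at fret 5 → D3 (MIDI 50); G#3 at fret 17 → C#5 (MIDI 73).
50 − 73 = -23, so the two pitches are 23 semitones apart, with C#5 the higher.

23 semitones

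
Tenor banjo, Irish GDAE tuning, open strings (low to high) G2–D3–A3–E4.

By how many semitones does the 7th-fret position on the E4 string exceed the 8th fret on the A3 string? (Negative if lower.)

6 semitones

E4 at fret 7 → B4 (MIDI 71); A3 at fret 8 → F4 (MIDI 65).
71 − 65 = 6, so the two pitches are 6 semitones apart.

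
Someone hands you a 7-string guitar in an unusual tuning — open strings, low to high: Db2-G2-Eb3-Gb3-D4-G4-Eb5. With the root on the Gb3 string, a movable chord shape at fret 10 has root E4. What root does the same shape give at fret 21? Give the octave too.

Moving from fret 10 to fret 21 shifts the root by 11 semitones.
E4 up 11 semitones is Eb5.

Eb5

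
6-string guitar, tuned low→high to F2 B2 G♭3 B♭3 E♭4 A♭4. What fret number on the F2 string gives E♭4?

E♭4 is 22 semitones above the open F2 (F–Gb–G–Ab–…–Db–D–Eb), so it sits at fret 22.

22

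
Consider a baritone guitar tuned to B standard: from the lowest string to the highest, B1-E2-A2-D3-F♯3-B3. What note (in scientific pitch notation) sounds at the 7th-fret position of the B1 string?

Each fret is one semitone, so B1 + 7 = F♯2.
(Equivalently spelled G♭2.)

F♯2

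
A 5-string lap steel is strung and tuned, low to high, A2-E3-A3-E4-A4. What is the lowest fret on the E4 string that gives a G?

From E4, count semitones up the chromatic scale until reaching G: E–F–Gb–G — 3 steps.

3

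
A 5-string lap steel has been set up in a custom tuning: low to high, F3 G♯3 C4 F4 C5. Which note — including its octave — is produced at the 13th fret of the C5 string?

Each fret is one semitone, so C5 + 13 = C♯6.
(Equivalently spelled D♭6.)

C♯6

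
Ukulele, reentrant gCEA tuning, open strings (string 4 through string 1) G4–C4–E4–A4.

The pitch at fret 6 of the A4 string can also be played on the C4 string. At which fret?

Fret 6 on A4 is MIDI 69 + 6 = 75 (D#5). On the C4 string (open MIDI 60), that pitch is 75 − 60 = fret 15.

15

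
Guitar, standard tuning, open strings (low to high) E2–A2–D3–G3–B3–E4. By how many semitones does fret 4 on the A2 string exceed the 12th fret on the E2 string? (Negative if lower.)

-3 semitones

A2 at fret 4 → C♯3 (MIDI 49); E2 at fret 12 → E3 (MIDI 52).
49 − 52 = -3, so the two pitches are 3 semitones apart.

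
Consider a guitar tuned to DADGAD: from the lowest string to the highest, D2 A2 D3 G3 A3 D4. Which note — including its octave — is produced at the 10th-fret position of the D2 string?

Each fret is one semitone, so D2 + 10 = C3.

C3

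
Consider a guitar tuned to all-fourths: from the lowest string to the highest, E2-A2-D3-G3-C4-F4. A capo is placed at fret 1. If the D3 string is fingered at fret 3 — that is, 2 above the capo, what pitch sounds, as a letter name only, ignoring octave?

F

The capo raises the open D3 by 1 semitone to D#3; fretting 2 more gives D3 + 1 + 2 = D3 + 3 semitones, landing on F.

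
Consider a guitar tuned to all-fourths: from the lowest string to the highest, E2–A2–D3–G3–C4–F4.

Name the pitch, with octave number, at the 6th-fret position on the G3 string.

C♯4

The open G3 string plus 6 semitones: G–G#–A–A#–B–C–C#.
The walk passes from B into C once, so the octave number goes from 3 to 4.
(Equivalently spelled D♭4.)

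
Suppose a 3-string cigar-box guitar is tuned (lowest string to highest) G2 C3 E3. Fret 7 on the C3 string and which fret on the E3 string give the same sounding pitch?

Fret 7 on C3 is MIDI 48 + 7 = 55 (G3). On the E3 string (open MIDI 52), that pitch is 55 − 52 = fret 3.

3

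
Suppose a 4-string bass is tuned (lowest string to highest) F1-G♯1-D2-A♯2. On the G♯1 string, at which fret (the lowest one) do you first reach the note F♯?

From G♯1, count semitones up the chromatic scale until reaching F♯: G#–A–A#–B–…–E–F–F# — 10 steps.

10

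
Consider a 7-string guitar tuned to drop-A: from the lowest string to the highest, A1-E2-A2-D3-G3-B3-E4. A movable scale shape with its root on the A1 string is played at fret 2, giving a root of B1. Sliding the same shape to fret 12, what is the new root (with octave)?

A2

Moving from fret 2 to fret 12 shifts the root by 10 semitones.
B1 up 10 semitones is A2.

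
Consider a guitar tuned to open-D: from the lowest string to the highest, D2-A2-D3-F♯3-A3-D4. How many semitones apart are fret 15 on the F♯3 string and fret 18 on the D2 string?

F♯3 at fret 15 → A4 (MIDI 69); D2 at fret 18 → G♯3 (MIDI 56).
69 − 56 = 13, so the two pitches are 13 semitones apart, with A4 the higher.

13 semitones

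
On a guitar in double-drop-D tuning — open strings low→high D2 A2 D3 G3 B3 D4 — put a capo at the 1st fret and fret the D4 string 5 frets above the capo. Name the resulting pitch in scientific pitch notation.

The capo raises the open D4 by 1 semitone to D♯4; fretting 5 more gives D4 + 1 + 5 = D4 + 6 semitones = G♯4.

G♯4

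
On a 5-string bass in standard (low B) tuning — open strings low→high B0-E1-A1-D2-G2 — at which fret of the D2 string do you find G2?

G2 is 5 semitones above the open D2 (D–D#–E–F–F#–G), so it sits at fret 5.

5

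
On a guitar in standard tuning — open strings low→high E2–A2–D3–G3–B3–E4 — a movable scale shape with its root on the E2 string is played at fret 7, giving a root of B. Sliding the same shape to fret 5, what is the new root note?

Moving from fret 7 to fret 5 shifts the root by -2 semitones.
B down 2 semitones is A.

A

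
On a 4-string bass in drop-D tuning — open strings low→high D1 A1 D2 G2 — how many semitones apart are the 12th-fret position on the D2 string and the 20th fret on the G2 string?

D2 at fret 12 → D3 (MIDI 50); G2 at fret 20 → D♯4 (MIDI 63).
50 − 63 = -13, so the two pitches are 13 semitones apart, with D♯4 the higher.

13 semitones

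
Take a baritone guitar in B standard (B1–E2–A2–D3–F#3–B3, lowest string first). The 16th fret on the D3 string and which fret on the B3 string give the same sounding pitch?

D3 at fret 16 is D3 + 16 semitones = F#4.
The open B3 string is 9 semitones above the open D3, so the same pitch on the B3 string lies at fret 16 − 9 = 7.

7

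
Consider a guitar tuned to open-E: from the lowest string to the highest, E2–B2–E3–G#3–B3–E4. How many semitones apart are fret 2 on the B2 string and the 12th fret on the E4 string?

27 semitones

B2 at fret 2 → C#3 (MIDI 49); E4 at fret 12 → E5 (MIDI 76).
49 − 76 = -27, so the two pitches are 27 semitones apart, with E5 the higher.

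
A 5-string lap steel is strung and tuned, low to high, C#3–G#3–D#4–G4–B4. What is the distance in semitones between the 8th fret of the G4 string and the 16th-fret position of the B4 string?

12 semitones

G4 at fret 8 → D#5 (MIDI 75); B4 at fret 16 → D#6 (MIDI 87).
75 − 87 = -12, so the two pitches are 12 semitones apart, with D#6 the higher.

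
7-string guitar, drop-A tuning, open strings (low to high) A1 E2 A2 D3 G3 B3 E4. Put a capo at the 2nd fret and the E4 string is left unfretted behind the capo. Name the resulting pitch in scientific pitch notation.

F#4

The capo raises the open E4 by 2 semitones to F#4; fretting 0 more gives E4 + 2 + 0 = E4 + 2 semitones = F#4.
(Also written Gb.)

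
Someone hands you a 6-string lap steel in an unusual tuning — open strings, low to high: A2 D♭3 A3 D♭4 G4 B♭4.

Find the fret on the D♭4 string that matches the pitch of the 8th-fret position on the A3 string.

A3 at fret 8 is A3 + 8 semitones = F4.
The open D♭4 string is 4 semitones above the open A3, so the same pitch on the D♭4 string lies at fret 8 − 4 = 4.

4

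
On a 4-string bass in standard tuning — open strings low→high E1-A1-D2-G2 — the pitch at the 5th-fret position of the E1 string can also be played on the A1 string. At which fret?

E1 at fret 5 is E1 + 5 semitones = A1.
The open A1 string is 5 semitones above the open E1, so the same pitch on the A1 string lies at fret 5 − 5 = 0.

0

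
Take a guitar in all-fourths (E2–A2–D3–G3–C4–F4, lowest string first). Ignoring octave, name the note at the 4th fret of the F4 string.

A

F4 is MIDI 65. Adding 4 gives 69; 69 mod 12 = 9, i.e. A.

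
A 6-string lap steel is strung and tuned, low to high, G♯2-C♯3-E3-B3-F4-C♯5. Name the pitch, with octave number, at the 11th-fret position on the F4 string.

E5

The open F4 string plus 11 semitones: F–F#–G–G#–…–D–D#–E.
The walk passes from B into C once, so the octave number goes from 4 to 5.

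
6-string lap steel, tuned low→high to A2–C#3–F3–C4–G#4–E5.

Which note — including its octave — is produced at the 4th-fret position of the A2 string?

C#3

A2 is MIDI 45. Adding 4 gives 49, which is C#3.
(Equivalently spelled Db3.)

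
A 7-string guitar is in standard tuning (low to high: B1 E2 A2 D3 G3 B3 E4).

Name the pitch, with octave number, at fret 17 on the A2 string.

D4

The open A2 string plus 17 semitones: A–A#–B–C–…–C–C#–D.
The walk passes from B into C 2 times, so the octave number goes from 2 to 4.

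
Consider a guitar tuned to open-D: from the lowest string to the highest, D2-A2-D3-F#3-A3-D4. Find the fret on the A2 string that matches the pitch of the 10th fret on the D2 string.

D2 at fret 10 is D2 + 10 semitones = C3.
The open A2 string is 7 semitones above the open D2, so the same pitch on the A2 string lies at fret 10 − 7 = 3.

3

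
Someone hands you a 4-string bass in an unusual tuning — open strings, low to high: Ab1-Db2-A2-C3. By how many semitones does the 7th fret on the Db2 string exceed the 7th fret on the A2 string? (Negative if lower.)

Db2 at fret 7 → Ab2 (MIDI 44); A2 at fret 7 → E3 (MIDI 52).
44 − 52 = -8, so the two pitches are 8 semitones apart.

-8 semitones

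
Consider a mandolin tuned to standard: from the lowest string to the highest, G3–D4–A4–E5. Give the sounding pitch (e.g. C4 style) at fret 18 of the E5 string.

Each fret is one semitone, so E5 + 18 = A♯6.
(Equivalently spelled B♭6.)

A♯6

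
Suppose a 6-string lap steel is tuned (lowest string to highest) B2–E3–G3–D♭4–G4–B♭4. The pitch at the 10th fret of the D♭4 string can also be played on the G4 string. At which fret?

4

D♭4 at fret 10 is D♭4 + 10 semitones = B4.
The open G4 string is 6 semitones above the open D♭4, so the same pitch on the G4 string lies at fret 10 − 6 = 4.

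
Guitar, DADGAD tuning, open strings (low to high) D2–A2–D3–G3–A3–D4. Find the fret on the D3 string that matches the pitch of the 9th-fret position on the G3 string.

14

G3 at fret 9 is G3 + 9 semitones = E4.
The open D3 string is 5 semitones below the open G3, so the same pitch on the D3 string lies at fret 9 + 5 = 14.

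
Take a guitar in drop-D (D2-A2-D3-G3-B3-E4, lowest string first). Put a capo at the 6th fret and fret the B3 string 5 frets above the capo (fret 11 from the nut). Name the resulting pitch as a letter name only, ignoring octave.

The capo raises the open B3 by 6 semitones to F4; fretting 5 more gives B3 + 6 + 5 = B3 + 11 semitones, landing on A#.

A#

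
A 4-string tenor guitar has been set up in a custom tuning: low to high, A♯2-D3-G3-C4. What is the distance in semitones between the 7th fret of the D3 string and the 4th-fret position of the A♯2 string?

D3 at fret 7 → A3 (MIDI 57); A♯2 at fret 4 → D3 (MIDI 50).
57 − 50 = 7, so the two pitches are 7 semitones apart, with A3 the higher.

7 semitones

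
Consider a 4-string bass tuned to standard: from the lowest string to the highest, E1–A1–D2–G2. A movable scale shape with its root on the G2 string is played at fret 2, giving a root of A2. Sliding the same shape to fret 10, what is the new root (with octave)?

F3

Moving from fret 2 to fret 10 shifts the root by 8 semitones.
A2 up 8 semitones is F3.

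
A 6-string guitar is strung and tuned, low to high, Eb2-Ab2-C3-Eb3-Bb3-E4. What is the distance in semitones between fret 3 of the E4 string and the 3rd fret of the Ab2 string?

E4 at fret 3 → G4 (MIDI 67); Ab2 at fret 3 → B2 (MIDI 47).
67 − 47 = 20, so the two pitches are 20 semitones apart, with G4 the higher.

20 semitones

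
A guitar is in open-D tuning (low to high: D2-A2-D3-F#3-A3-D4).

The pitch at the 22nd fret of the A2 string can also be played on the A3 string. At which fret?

10

Fret 22 on A2 is MIDI 45 + 22 = 67 (G4). On the A3 string (open MIDI 57), that pitch is 67 − 57 = fret 10.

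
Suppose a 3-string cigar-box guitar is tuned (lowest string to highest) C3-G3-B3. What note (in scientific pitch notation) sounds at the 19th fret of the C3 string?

Each fret is one semitone, so C3 + 19 = G4.

G4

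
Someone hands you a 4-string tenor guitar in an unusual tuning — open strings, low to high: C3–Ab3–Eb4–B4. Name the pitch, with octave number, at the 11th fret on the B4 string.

The open B4 string plus 11 semitones: B–C–Db–D–…–Ab–A–Bb.
The walk passes from B into C once, so the octave number goes from 4 to 5.
(Equivalently spelled A#5.)

Bb5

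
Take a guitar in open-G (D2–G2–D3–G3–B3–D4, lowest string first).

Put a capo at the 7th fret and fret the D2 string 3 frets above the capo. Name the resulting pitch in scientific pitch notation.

C3

The capo raises the open D2 by 7 semitones to A2; fretting 3 more gives D2 + 7 + 3 = D2 + 10 semitones = C3.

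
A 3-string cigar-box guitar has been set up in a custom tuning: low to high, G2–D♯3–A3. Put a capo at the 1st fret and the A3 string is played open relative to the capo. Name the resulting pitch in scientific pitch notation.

The capo raises the open A3 by 1 semitone to A♯3; fretting 0 more gives A3 + 1 + 0 = A3 + 1 semitone = A♯3.
(Also written B♭.)

A♯3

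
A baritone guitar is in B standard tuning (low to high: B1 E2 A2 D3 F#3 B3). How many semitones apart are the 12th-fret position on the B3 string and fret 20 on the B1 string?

16 semitones

B3 at fret 12 → B4 (MIDI 71); B1 at fret 20 → G3 (MIDI 55).
71 − 55 = 16, so the two pitches are 16 semitones apart, with B4 the higher.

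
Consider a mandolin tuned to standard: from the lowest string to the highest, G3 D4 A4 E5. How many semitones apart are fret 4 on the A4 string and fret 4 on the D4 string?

A4 at fret 4 → C#5 (MIDI 73); D4 at fret 4 → F#4 (MIDI 66).
73 − 66 = 7, so the two pitches are 7 semitones apart, with C#5 the higher.

7 semitones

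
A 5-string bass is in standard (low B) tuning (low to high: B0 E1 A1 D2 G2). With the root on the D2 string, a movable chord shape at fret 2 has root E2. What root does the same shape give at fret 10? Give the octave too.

C3

Moving from fret 2 to fret 10 shifts the root by 8 semitones.
E2 up 8 semitones is C3.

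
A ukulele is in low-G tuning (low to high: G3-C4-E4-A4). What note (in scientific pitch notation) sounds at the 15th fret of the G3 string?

The open G3 string plus 15 semitones: G–G#–A–A#–…–G#–A–A#.
The walk passes from B into C once, so the octave number goes from 3 to 4.
(Equivalently spelled B♭4.)

A♯4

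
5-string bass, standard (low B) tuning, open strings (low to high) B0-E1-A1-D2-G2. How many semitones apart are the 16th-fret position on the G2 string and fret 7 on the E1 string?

24 semitones

G2 at fret 16 → B3 (MIDI 59); E1 at fret 7 → B1 (MIDI 35).
59 − 35 = 24, so the two pitches are 24 semitones apart, with B3 the higher.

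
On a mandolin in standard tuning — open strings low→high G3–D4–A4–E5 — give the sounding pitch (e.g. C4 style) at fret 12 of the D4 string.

Each fret is one semitone, so D4 + 12 = D5.

D5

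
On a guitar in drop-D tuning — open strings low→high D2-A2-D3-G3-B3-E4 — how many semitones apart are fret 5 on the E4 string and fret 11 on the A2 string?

E4 at fret 5 → A4 (MIDI 69); A2 at fret 11 → G#3 (MIDI 56).
69 − 56 = 13, so the two pitches are 13 semitones apart, with A4 the higher.

13 semitones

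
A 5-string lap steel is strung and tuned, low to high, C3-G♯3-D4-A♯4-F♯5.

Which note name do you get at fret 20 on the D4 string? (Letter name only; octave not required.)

Each fret is one semitone, so D4 + 20 = A♯.
(Equivalently spelled B♭.)

A♯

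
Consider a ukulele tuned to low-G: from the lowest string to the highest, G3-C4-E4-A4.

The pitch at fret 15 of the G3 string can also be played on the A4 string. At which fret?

1

Fret 15 on G3 is MIDI 55 + 15 = 70 (A♯4). On the A4 string (open MIDI 69), that pitch is 70 − 69 = fret 1.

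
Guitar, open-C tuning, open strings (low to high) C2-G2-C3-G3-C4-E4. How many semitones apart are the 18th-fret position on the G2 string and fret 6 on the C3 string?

7 semitones

G2 at fret 18 → C#4 (MIDI 61); C3 at fret 6 → F#3 (MIDI 54).
61 − 54 = 7, so the two pitches are 7 semitones apart, with C#4 the higher.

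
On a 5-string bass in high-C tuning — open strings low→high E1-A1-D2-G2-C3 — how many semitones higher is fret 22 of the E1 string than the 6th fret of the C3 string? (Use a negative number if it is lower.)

-4 semitones

E1 at fret 22 → D3 (MIDI 50); C3 at fret 6 → F#3 (MIDI 54).
50 − 54 = -4, so the two pitches are 4 semitones apart.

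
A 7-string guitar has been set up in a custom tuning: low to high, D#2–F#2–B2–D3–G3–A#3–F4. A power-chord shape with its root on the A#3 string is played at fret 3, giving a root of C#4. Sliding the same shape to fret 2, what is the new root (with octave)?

Moving from fret 3 to fret 2 shifts the root by -1 semitone.
C#4 down 1 semitone is C4.

C4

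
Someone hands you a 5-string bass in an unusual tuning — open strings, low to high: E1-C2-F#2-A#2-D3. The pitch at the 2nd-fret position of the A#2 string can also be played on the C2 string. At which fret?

12

Fret 2 on A#2 is MIDI 46 + 2 = 48 (C3). On the C2 string (open MIDI 36), that pitch is 48 − 36 = fret 12.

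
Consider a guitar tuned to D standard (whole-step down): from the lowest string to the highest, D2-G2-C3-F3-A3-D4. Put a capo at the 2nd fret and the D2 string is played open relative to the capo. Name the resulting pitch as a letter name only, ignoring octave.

The capo raises the open D2 by 2 semitones to E2; fretting 0 more gives D2 + 2 + 0 = D2 + 2 semitones, landing on E.

E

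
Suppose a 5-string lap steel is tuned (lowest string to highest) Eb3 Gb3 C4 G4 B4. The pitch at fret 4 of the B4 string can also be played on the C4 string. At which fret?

B4 at fret 4 is B4 + 4 semitones = Eb5.
The open C4 string is 11 semitones below the open B4, so the same pitch on the C4 string lies at fret 4 + 11 = 15.

15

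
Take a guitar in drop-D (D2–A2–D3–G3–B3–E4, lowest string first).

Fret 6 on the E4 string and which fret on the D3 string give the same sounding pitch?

20

Fret 6 on E4 is MIDI 64 + 6 = 70 (A#4). On the D3 string (open MIDI 50), that pitch is 70 − 50 = fret 20.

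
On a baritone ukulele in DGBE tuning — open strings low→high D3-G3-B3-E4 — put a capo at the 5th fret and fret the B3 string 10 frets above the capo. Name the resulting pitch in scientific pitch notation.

D5

The capo raises the open B3 by 5 semitones to E4; fretting 10 more gives B3 + 5 + 10 = B3 + 15 semitones = D5.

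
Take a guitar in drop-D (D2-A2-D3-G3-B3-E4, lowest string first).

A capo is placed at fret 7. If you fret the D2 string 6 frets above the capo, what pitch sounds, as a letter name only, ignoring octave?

The capo raises the open D2 by 7 semitones to A2; fretting 6 more gives D2 + 7 + 6 = D2 + 13 semitones, landing on D#.

D#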